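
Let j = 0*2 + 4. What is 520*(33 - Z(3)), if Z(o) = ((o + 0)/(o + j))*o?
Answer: 115440/7 ≈ 16491.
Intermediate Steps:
j = 4 (j = 0 + 4 = 4)
Z(o) = o**2/(4 + o) (Z(o) = ((o + 0)/(o + 4))*o = (o/(4 + o))*o = o**2/(4 + o))
520*(33 - Z(3)) = 520*(33 - 3**2/(4 + 3)) = 520*(33 - 9/7) = 520*(222/7) = 115440/7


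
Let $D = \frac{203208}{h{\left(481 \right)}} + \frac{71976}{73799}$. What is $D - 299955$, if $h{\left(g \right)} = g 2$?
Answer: $- \frac{10640065426593}{35497319} \approx -2.9974 \cdot 10^{5}$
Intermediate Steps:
$h{\left(g \right)} = 2 g$
$D = \frac{7532894052}{35497319}$ ($D = \frac{203208}{2 \cdot 481} + \frac{71976}{73799} = \frac{203208}{962} + 71976 \cdot \frac{1}{73799} = 203208 \cdot \frac{1}{962} + \frac{71976}{73799} = \frac{101604}{481} + \frac{71976}{73799} = \frac{7532894052}{35497319} \approx 212.21$)
$D - 299955 = \frac{7532894052}{35497319} - 299955 = - \frac{10640065426593}{35497319}$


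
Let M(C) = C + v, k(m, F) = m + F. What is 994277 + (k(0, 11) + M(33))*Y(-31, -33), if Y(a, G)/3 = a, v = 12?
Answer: 989069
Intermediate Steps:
k(m, F) = F + m
Y(a, G) = 3*a
M(C) = 12 + C (M(C) = C + 12 = 12 + C)
994277 + (k(0, 11) + M(33))*Y(-31, -33) = 994277 + ((11 + 0) + (12 + 33))*(3*(-31)) = 994277 + (11 + 45)*(-93) = 994277 + 56*(-93) = 994277 - 5208 = 989069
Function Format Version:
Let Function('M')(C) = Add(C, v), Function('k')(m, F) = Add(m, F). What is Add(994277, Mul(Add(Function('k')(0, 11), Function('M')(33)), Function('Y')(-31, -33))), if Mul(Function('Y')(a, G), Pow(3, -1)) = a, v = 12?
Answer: 989069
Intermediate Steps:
Function('k')(m, F) = Add(F, m)
Function('Y')(a, G) = Mul(3, a)
Function('M')(C) = Add(12, C) (Function('M')(C) = Add(C, 12) = Add(12, C))
Add(994277, Mul(Add(Function('k')(0, 11), Function('M')(33)), Function('Y')(-31, -33))) = Add(994277, Mul(Add(Add(11, 0), Add(12, 33)), Mul(3, -31))) = Add(994277, Mul(Add(11, 45), -93)) = Add(994277, Mul(56, -93)) = Add(994277, -5208) = 989069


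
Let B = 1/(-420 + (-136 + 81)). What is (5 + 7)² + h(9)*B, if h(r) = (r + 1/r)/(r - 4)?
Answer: 3077918/21375 ≈ 144.00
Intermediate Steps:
h(r) = (r + 1/r)/(-4 + r)
B = -1/475 (B = 1/(-420 - 55) = 1/(-475) = -1/475 ≈ -0.0021053)
(5 + 7)² + h(9)*B = (5 + 7)² + ((1 + 9²)/(9*(-4 + 9)))*(-1/475) = 12² + ((⅑)*(1 + 81)/5)*(-1/475) = 144 + ((⅑)*(⅕)*82)*(-1/475) = 144 + (82/45)*(-1/475) = 144 - 82/21375 = 3077918/21375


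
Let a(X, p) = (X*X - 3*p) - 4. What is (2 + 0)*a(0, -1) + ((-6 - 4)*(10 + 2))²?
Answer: 14398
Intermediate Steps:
a(X, p) = -4 + X² - 3*p (a(X, p) = (X² - 3*p) - 4 = -4 + X² - 3*p)
(2 + 0)*a(0, -1) + ((-6 - 4)*(10 + 2))² = (2 + 0)*(-4 + 0² - 3*(-1)) + ((-6 - 4)*(10 + 2))² = 2*(-4 + 0 + 3) + (-10*12)² = 2*(-1) + (-120)² = -2 + 14400 = 14398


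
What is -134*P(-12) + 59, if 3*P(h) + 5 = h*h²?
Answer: 232399/3 ≈ 77466.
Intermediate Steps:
P(h) = -5/3 + h³/3 (P(h) = -5/3 + (h*h²)/3 = -5/3 + h³/3)
-134*P(-12) + 59 = -134*(-5/3 + (⅓)*(-12)³) + 59 = -134*(-5/3 + (⅓)*(-1728)) + 59 = -134*(-5/3 - 576) + 59 = -134*(-1733/3) + 59 = 232222/3 + 59 = 232399/3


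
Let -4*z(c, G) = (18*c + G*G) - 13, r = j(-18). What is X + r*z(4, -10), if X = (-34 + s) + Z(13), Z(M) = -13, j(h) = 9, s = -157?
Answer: -2247/4 ≈ -561.75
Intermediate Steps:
r = 9
X = -204 (X = (-34 - 157) - 13 = -191 - 13 = -204)
z(c, G) = 13/4 - 9*c/2 - G²/4 (z(c, G) = -((18*c + G*G) - 13)/4 = -((18*c + G²) - 13)/4 = -((G² + 18*c) - 13)/4 = -(-13 + G² + 18*c)/4 = 13/4 - 9*c/2 - G²/4)
X + r*z(4, -10) = -204 + 9*(13/4 - 9/2*4 - ¼*(-10)²) = -204 + 9*(13/4 - 18 - ¼*100) = -204 + 9*(13/4 - 18 - 25) = -204 + 9*(-159/4) = -204 - 1431/4 = -2247/4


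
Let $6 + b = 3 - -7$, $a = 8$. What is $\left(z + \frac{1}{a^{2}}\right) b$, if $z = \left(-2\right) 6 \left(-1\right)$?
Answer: $\frac{769}{16} \approx 48.063$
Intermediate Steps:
$z = 12$ ($z = \left(-12\right) \left(-1\right) = 12$)
$b = 4$ ($b = -6 + \left(3 - -7\right) = -6 + \left(3 + 7\right) = -6 + 10 = 4$)
$\left(z + \frac{1}{a^{2}}\right) b = \left(12 + \frac{1}{8^{2}}\right) 4 = \left(12 + \frac{1}{64}\right) 4 = \frac{769}{64} \cdot 4 = \frac{769}{16}$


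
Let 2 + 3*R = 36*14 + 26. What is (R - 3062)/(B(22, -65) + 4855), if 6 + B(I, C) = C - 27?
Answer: -2886/4757 ≈ -0.60668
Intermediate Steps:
B(I, C) = -33 + C (B(I, C) = -6 + (C - 27) = -6 + (-27 + C) = -33 + C)
R = 176 (R = -2/3 + (36*14 + 26)/3 = -2/3 + (504 + 26)/3 = -2/3 + (1/3)*530 = -2/3 + 530/3 = 176)
(R - 3062)/(B(22, -65) + 4855) = (176 - 3062)/((-33 - 65) + 4855) = -2886/(-98 + 4855) = -2886/4757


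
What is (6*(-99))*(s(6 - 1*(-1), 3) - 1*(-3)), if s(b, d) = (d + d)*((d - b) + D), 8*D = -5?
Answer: 29403/2 ≈ 14702.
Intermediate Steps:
D = -5/8 (D = (1/8)*(-5) = -5/8 ≈ -0.62500)
s(b, d) = 2*d*(-5/8 + d - b) (s(b, d) = (d + d)*((d - b) - 5/8) = (2*d)*(-5/8 + d - b) = 2*d*(-5/8 + d - b))
(6*(-99))*(s(6 - 1*(-1), 3) - 1*(-3)) = (6*(-99))*((1/4)*3*(-5 - 8*(6 - 1*(-1)) + 8*3) - 1*(-3)) = -594*((1/4)*3*(-5 - 8*(6 + 1) + 24) + 3) = -594*((1/4)*3*(-5 - 8*7 + 24) + 3) = -594*((1/4)*3*(-5 - 56 + 24) + 3) = -594*((1/4)*3*(-37) + 3) = -594*(-111/4 + 3) = -594*(-99/4) = 29403/2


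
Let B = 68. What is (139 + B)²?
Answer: 42849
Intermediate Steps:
(139 + B)² = (139 + 68)² = 207² = 42849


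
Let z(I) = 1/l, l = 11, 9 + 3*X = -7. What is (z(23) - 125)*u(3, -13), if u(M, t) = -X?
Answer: -7328/11 ≈ -666.18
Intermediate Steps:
X = -16/3 (X = -3 + (⅓)*(-7) = -3 - 7/3 = -16/3 ≈ -5.3333)
u(M, t) = 16/3 (u(M, t) = -1*(-16/3) = 16/3)
z(I) = 1/11
(z(23) - 125)*u(3, -13) = (1/11 - 125)*(16/3) = -1374/11*16/3 = -7328/11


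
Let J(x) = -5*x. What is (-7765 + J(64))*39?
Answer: -315315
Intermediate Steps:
(-7765 + J(64))*39 = (-7765 - 5*64)*39 = (-7765 - 320)*39 = -8085*39 = -315315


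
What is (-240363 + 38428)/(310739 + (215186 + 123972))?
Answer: -201935/649897 ≈ -0.31072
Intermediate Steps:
(-240363 + 38428)/(310739 + (215186 + 123972)) = -201935/(310739 + 339158) = -201935/649897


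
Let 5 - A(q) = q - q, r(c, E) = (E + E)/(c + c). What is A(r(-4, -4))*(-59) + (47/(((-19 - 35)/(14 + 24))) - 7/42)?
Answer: -17725/54 ≈ -328.24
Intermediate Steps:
r(c, E) = E/c (r(c, E) = (2*E)/((2*c)) = (2*E)*(1/(2*c)) = E/c)
A(q) = 5 (A(q) = 5 - (q - q) = 5 - 1*0 = 5 + 0 = 5)
A(r(-4, -4))*(-59) + (47/(((-19 - 35)/(14 + 24))) - 7/42) = 5*(-59) + (47/(((-19 - 35)/(14 + 24))) - 7/42) = -295 + (47/((-54/38)) - 7*1/42) = -295 + (47/((-54*1/38)) - ⅙) = -295 + (47/(-27/19) - ⅙) = -295 + (47*(-19/27) - ⅙) = -295 + (-893/27 - ⅙) = -295 - 1795/54 = -17725/54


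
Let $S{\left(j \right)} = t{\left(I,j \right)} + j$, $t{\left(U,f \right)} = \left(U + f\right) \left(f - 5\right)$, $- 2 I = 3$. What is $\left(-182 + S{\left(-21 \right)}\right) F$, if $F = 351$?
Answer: $134082$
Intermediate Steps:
$I = - \frac{3}{2}$ ($I = \left(- \frac{1}{2}\right) 3 = - \frac{3}{2} \approx -1.5$)
$t{\left(U,f \right)} = \left(-5 + f\right) \left(U + f\right)$ ($t{\left(U,f \right)} = \left(U + f\right) \left(-5 + f\right) = \left(-5 + f\right) \left(U + f\right)$)
$S{\left(j \right)} = \frac{15}{2} + j^{2} - \frac{11 j}{2}$ ($S{\left(j \right)} = \left(j^{2} - - \frac{15}{2} - 5 j - \frac{3 j}{2}\right) + j = \left(j^{2} + \frac{15}{2} - 5 j - \frac{3 j}{2}\right) + j = \left(\frac{15}{2} + j^{2} - \frac{13 j}{2}\right) + j = \frac{15}{2} + j^{2} - \frac{11 j}{2}$)
$\left(-182 + S{\left(-21 \right)}\right) F = \left(-182 + \left(\frac{15}{2} + \left(-21\right)^{2} - - \frac{231}{2}\right)\right) 351 = \left(-182 + \left(\frac{15}{2} + 441 + \frac{231}{2}\right)\right) 351 = \left(-182 + 564\right) 351 = 382 \cdot 351 = 134082$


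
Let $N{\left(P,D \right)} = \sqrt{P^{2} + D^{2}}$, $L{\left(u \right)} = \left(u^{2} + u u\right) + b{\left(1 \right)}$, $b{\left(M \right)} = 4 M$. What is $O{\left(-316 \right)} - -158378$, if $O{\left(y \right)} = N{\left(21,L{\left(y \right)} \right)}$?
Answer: $158378 + 3 \sqrt{4431831233} \approx 3.5809 \cdot 10^{5}$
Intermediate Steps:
$L{\left(u \right)} = 4 + 2 u^{2}$ ($L{\left(u \right)} = \left(u^{2} + u u\right) + 4 \cdot 1 = \left(u^{2} + u^{2}\right) + 4 = 2 u^{2} + 4 = 4 + 2 u^{2}$)
$N{\left(P,D \right)} = \sqrt{D^{2} + P^{2}}$
$O{\left(y \right)} = \sqrt{441 + \left(4 + 2 y^{2}\right)^{2}}$ ($O{\left(y \right)} = \sqrt{\left(4 + 2 y^{2}\right)^{2} + 21^{2}} = \sqrt{\left(4 + 2 y^{2}\right)^{2} + 441} = \sqrt{441 + \left(4 + 2 y^{2}\right)^{2}}$)
$O{\left(-316 \right)} - -158378 = \sqrt{441 + 4 \left(2 + \left(-316\right)^{2}\right)^{2}} - -158378 = \sqrt{441 + 4 \left(2 + 99856\right)^{2}} + 158378 = \sqrt{441 + 4 \cdot 99858^{2}} + 158378 = \sqrt{441 + 4 \cdot 9971620164} + 158378 = \sqrt{441 + 39886480656} + 158378 = \sqrt{39886481097} + 158378 = 3 \sqrt{4431831233} + 158378 = 158378 + 3 \sqrt{4431831233}$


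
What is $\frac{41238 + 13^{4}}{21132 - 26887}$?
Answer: $- \frac{69799}{5755} \approx -12.128$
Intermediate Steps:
$\frac{41238 + 13^{4}}{21132 - 26887} = \frac{41238 + 28561}{-5755} = 69799 \left(- \frac{1}{5755}\right) = - \frac{69799}{5755}$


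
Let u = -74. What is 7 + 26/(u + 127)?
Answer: 397/53 ≈ 7.4906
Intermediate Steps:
7 + 26/(u + 127) = 7 + 26/(-74 + 127) = 7 + 26/53 = 397/53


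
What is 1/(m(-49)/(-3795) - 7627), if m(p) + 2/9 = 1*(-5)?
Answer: -34155/260500138 ≈ -0.00013111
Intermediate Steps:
m(p) = -47/9 (m(p) = -2/9 + 1*(-5) = -2/9 - 5 = -47/9)
1/(m(-49)/(-3795) - 7627) = 1/(-47/9/(-3795) - 7627) = 1/(-47/9*(-1/3795) - 7627) = 1/(47/34155 - 7627) = 1/(-260500138/34155) = -34155/260500138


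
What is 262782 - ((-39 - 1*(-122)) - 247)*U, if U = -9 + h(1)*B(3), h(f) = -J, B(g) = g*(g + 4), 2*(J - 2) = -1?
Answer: 256140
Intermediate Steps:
J = 3/2 (J = 2 + (½)*(-1) = 2 - ½ = 3/2 ≈ 1.5000)
B(g) = g*(4 + g)
h(f) = -3/2 (h(f) = -1*3/2 = -3/2)
U = -81/2 (U = -9 - 9*(4 + 3)/2 = -9 - 9*7/2 = -9 - 3/2*21 = -9 - 63/2 = -81/2 ≈ -40.500)
262782 - ((-39 - 1*(-122)) - 247)*U = 262782 - ((-39 - 1*(-122)) - 247)*(-81)/2 = 262782 - ((-39 + 122) - 247)*(-81)/2 = 262782 - (83 - 247)*(-81)/2 = 262782 - (-164)*(-81)/2 = 262782 - 1*6642 = 262782 - 6642 = 256140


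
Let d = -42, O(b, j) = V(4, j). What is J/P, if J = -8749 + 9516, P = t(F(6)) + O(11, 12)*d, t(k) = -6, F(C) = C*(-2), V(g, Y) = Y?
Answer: -767/510 ≈ -1.5039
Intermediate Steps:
O(b, j) = j
F(C) = -2*C
P = -510 (P = -6 + 12*(-42) = -6 - 504 = -510)
J = 767
J/P = 767/(-510) = 767*(-1/510) = -767/510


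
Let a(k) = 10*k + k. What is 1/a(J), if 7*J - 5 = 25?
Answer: 7/330 ≈ 0.021212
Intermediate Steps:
J = 30/7 (J = 5/7 + (1/7)*25 = 5/7 + 25/7 = 30/7 ≈ 4.2857)
a(k) = 11*k
1/a(J) = 1/(11*(30/7)) = 1/(330/7) = 7/330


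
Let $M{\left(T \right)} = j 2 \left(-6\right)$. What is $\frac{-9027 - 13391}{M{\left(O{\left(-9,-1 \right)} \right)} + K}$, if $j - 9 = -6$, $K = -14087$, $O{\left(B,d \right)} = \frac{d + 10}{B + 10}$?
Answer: $\frac{22418}{14123} \approx 1.5873$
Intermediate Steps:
$O{\left(B,d \right)} = \frac{10 + d}{10 + B}$
$j = 3$ ($j = 9 - 6 = 3$)
$M{\left(T \right)} = -36$ ($M{\left(T \right)} = 3 \cdot 2 \left(-6\right) = 6 \left(-6\right) = -36$)
$\frac{-9027 - 13391}{M{\left(O{\left(-9,-1 \right)} \right)} + K} = \frac{-9027 - 13391}{-36 - 14087} = - \frac{22418}{-14123} = \left(-22418\right) \left(- \frac{1}{14123}\right) = \frac{22418}{14123}$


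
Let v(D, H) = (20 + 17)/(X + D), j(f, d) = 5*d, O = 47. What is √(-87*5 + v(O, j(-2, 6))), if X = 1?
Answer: I*√62529/12 ≈ 20.838*I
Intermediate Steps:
v(D, H) = 37/(1 + D) (v(D, H) = (20 + 17)/(1 + D) = 37/(1 + D))
√(-87*5 + v(O, j(-2, 6))) = √(-87*5 + 37/(1 + 47)) = √(-435 + 37/48) = √(-20843/48) = I*√62529/12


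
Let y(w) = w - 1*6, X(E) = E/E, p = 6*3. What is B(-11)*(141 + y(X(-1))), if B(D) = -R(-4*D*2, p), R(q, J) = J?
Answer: -2448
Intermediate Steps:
p = 18
X(E) = 1
B(D) = -18 (B(D) = -1*18 = -18)
y(w) = -6 + w (y(w) = w - 6 = -6 + w)
B(-11)*(141 + y(X(-1))) = -18*(141 + (-6 + 1)) = -18*(141 - 5) = -18*136 = -2448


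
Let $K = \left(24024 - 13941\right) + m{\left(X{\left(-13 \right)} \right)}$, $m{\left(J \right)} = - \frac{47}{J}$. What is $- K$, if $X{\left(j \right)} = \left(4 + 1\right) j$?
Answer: $- \frac{655442}{65} \approx -10084.0$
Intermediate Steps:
$X{\left(j \right)} = 5 j$
$K = \frac{655442}{65}$ ($K = \left(24024 - 13941\right) - \frac{47}{5 \left(-13\right)} = 10083 - \frac{47}{-65} = 10083 - - \frac{47}{65} = 10083 + \frac{47}{65} = \frac{655442}{65} \approx 10084.0$)
$- K = \left(-1\right) \frac{655442}{65} = - \frac{655442}{65}$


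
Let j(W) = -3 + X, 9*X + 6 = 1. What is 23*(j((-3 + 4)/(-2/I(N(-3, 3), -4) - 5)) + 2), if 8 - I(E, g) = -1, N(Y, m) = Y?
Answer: -322/9 ≈ -35.778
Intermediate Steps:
X = -5/9 (X = -2/3 + (1/9)*1 = -2/3 + 1/9 = -5/9 ≈ -0.55556)
I(E, g) = 9 (I(E, g) = 8 - 1*(-1) = 8 + 1 = 9)
j(W) = -32/9 (j(W) = -3 - 5/9 = -32/9)
23*(j((-3 + 4)/(-2/I(N(-3, 3), -4) - 5)) + 2) = 23*(-32/9 + 2) = 23*(-14/9) = -322/9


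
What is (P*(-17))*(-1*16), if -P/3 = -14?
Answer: 11424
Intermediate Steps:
P = 42 (P = -3*(-14) = 42)
(P*(-17))*(-1*16) = (42*(-17))*(-1*16) = -714*(-16) = 11424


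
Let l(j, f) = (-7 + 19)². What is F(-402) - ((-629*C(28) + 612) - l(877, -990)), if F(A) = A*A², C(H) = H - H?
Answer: -64965276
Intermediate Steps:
C(H) = 0
l(j, f) = 144 (l(j, f) = 12² = 144)
F(A) = A³
F(-402) - ((-629*C(28) + 612) - l(877, -990)) = (-402)³ - ((-629*0 + 612) - 1*144) = -64964808 - ((0 + 612) - 144) = -64964808 - (612 - 144) = -64964808 - 1*468 = -64964808 - 468 = -64965276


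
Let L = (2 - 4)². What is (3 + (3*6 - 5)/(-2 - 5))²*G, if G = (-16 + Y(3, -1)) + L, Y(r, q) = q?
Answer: -832/49 ≈ -16.980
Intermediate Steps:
L = 4 (L = (-2)² = 4)
G = -13 (G = (-16 - 1) + 4 = -17 + 4 = -13)
(3 + (3*6 - 5)/(-2 - 5))²*G = (3 + (3*6 - 5)/(-2 - 5))²*(-13) = (3 + (18 - 5)/(-7))²*(-13) = (3 + 13*(-⅐))²*(-13) = (3 - 13/7)²*(-13) = (8/7)²*(-13) = (64/49)*(-13) = -832/49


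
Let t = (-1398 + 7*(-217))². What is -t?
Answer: -8508889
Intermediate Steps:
t = 8508889 (t = (-1398 - 1519)² = (-2917)² = 8508889)
-t = -1*8508889 = -8508889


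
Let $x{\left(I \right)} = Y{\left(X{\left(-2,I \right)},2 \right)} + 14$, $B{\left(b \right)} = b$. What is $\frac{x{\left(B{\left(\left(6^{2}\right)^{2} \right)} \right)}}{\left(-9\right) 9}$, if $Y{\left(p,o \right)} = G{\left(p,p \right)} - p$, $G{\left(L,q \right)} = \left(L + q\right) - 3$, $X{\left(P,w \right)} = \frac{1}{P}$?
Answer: $- \frac{7}{54} \approx -0.12963$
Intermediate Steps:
$G{\left(L,q \right)} = -3 + L + q$
$Y{\left(p,o \right)} = -3 + p$ ($Y{\left(p,o \right)} = \left(-3 + p + p\right) - p = \left(-3 + 2 p\right) - p = -3 + p$)
$x{\left(I \right)} = \frac{21}{2}$ ($x{\left(I \right)} = \left(-3 + \frac{1}{-2}\right) + 14 = \left(-3 - \frac{1}{2}\right) + 14 = - \frac{7}{2} + 14 = \frac{21}{2}$)
$\frac{x{\left(B{\left(\left(6^{2}\right)^{2} \right)} \right)}}{\left(-9\right) 9} = \frac{21}{2 \left(\left(-9\right) 9\right)} = \frac{21}{2 \left(-81\right)} = \frac{21}{2} \left(- \frac{1}{81}\right) = - \frac{7}{54}$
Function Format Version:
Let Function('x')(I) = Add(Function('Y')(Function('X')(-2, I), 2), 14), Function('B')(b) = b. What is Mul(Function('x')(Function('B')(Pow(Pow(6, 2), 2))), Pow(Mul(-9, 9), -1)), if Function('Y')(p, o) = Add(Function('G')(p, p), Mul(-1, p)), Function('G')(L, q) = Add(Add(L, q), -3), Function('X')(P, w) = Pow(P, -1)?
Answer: Rational(-7, 54) ≈ -0.12963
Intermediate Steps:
Function('G')(L, q) = Add(-3, L, q)
Function('Y')(p, o) = Add(-3, p) (Function('Y')(p, o) = Add(Add(-3, p, p), Mul(-1, p)) = Add(Add(-3, Mul(2, p)), Mul(-1, p)) = Add(-3, p))
Function('x')(I) = Rational(21, 2) (Function('x')(I) = Add(Add(-3, Pow(-2, -1)), 14) = Add(Add(-3, Rational(-1, 2)), 14) = Add(Rational(-7, 2), 14) = Rational(21, 2))
Mul(Function('x')(Function('B')(Pow(Pow(6, 2), 2))), Pow(Mul(-9, 9), -1)) = Mul(Rational(21, 2), Pow(Mul(-9, 9), -1)) = Mul(Rational(21, 2), Pow(-81, -1)) = Mul(Rational(21, 2), Rational(-1, 81)) = Rational(-7, 54)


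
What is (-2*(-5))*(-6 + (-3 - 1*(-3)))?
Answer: -60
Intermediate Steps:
(-2*(-5))*(-6 + (-3 - 1*(-3))) = 10*(-6 + (-3 + 3)) = 10*(-6 + 0) = 10*(-6) = -60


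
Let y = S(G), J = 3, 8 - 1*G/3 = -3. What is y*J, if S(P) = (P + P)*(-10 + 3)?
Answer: -1386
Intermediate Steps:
G = 33 (G = 24 - 3*(-3) = 24 + 9 = 33)
S(P) = -14*P (S(P) = (2*P)*(-7) = -14*P)
y = -462 (y = -14*33 = -462)
y*J = -462*3 = -1386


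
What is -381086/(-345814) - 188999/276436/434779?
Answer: 22901057565340599/20781444665621108 ≈ 1.1020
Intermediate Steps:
-381086/(-345814) - 188999/276436/434779 = -381086*(-1/345814) - 188999*1/276436*(1/434779) = 190543/172907 - 188999/276436*1/434779 = 190543/172907 - 188999/120188567644 = 22901057565340599/20781444665621108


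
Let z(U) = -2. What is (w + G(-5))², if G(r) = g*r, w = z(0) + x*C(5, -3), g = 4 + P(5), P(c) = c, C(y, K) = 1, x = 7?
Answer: 1600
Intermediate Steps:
g = 9 (g = 4 + 5 = 9)
w = 5 (w = -2 + 7*1 = -2 + 7 = 5)
G(r) = 9*r
(w + G(-5))² = (5 + 9*(-5))² = (5 - 45)² = (-40)² = 1600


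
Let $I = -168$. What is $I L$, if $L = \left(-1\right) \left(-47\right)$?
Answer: $-7896$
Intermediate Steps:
$L = 47$
$I L = \left(-168\right) 47 = -7896$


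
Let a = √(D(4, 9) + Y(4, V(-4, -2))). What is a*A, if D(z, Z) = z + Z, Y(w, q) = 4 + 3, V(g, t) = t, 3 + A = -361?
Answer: -728*√5 ≈ -1627.9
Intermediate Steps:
A = -364 (A = -3 - 361 = -364)
Y(w, q) = 7
D(z, Z) = Z + z
a = 2*√5 (a = √((9 + 4) + 7) = √(13 + 7) = √20 = 2*√5 ≈ 4.4721)
a*A = (2*√5)*(-364) = -728*√5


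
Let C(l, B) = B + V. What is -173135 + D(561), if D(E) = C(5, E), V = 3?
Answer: -172571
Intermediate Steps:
C(l, B) = 3 + B (C(l, B) = B + 3 = 3 + B)
D(E) = 3 + E
-173135 + D(561) = -173135 + (3 + 561) = -173135 + 564 = -172571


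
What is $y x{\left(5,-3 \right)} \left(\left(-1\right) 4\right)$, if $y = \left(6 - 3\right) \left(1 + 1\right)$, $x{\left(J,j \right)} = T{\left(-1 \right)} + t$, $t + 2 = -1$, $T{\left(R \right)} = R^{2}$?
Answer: $48$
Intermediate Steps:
$t = -3$ ($t = -2 - 1 = -3$)
$x{\left(J,j \right)} = -2$ ($x{\left(J,j \right)} = \left(-1\right)^{2} - 3 = 1 - 3 = -2$)
$y = 6$ ($y = 3 \cdot 2 = 6$)
$y x{\left(5,-3 \right)} \left(\left(-1\right) 4\right) = 6 \left(- 2 \left(\left(-1\right) 4\right)\right) = 6 \left(\left(-2\right) \left(-4\right)\right) = 6 \cdot 8 = 48$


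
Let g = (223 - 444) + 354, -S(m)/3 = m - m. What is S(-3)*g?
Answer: 0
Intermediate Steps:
S(m) = 0 (S(m) = -3*(m - m) = -3*0 = 0)
g = 133 (g = -221 + 354 = 133)
S(-3)*g = 0*133 = 0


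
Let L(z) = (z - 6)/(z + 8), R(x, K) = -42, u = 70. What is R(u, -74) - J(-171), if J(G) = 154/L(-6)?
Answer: -49/3 ≈ -16.333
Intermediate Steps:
L(z) = (-6 + z)/(8 + z)
J(G) = -77/3 (J(G) = 154/(((-6 - 6)/(8 - 6))) = 154/((-12/2)) = 154/(((½)*(-12))) = 154/(-6) = 154*(-⅙) = -77/3)
R(u, -74) - J(-171) = -42 - 1*(-77/3) = -42 + 77/3 = -49/3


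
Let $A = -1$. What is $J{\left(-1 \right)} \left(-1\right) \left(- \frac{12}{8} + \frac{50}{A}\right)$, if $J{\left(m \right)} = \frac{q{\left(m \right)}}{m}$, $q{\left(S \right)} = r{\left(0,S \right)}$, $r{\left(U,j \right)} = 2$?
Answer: $-103$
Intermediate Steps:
$q{\left(S \right)} = 2$
$J{\left(m \right)} = \frac{2}{m}$
$J{\left(-1 \right)} \left(-1\right) \left(- \frac{12}{8} + \frac{50}{A}\right) = \frac{2}{-1} \left(-1\right) \left(- \frac{12}{8} + \frac{50}{-1}\right) = 2 \left(-1\right) \left(-1\right) \left(\left(-12\right) \frac{1}{8} + 50 \left(-1\right)\right) = \left(-2\right) \left(-1\right) \left(- \frac{3}{2} - 50\right) = 2 \left(- \frac{103}{2}\right) = -103$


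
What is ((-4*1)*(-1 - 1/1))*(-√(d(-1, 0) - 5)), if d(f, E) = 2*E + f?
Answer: -8*I*√6 ≈ -19.596*I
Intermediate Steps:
d(f, E) = f + 2*E
((-4*1)*(-1 - 1/1))*(-√(d(-1, 0) - 5)) = ((-4*1)*(-1 - 1/1))*(-√((-1 + 2*0) - 5)) = (-4*(-1 - 1*1))*(-√((-1 + 0) - 5)) = (-4*(-1 - 1))*(-√(-1 - 5)) = (-4*(-2))*(-√(-6)) = 8*(-I*√6) = -8*I*√6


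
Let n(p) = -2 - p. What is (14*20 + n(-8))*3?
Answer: 858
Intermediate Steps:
(14*20 + n(-8))*3 = (14*20 + (-2 - 1*(-8)))*3 = (280 + (-2 + 8))*3 = (280 + 6)*3 = 286*3 = 858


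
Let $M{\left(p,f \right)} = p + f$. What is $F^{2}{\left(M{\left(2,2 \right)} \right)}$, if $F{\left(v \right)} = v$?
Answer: $16$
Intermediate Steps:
$M{\left(p,f \right)} = f + p$
$F^{2}{\left(M{\left(2,2 \right)} \right)} = \left(2 + 2\right)^{2} = 4^{2} = 16$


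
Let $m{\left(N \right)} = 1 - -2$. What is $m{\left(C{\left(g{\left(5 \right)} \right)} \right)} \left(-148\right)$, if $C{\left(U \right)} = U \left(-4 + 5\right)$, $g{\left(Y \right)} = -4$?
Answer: $-444$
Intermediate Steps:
$C{\left(U \right)} = U$ ($C{\left(U \right)} = U 1 = U$)
$m{\left(N \right)} = 3$ ($m{\left(N \right)} = 1 + 2 = 3$)
$m{\left(C{\left(g{\left(5 \right)} \right)} \right)} \left(-148\right) = 3 \left(-148\right) = -444$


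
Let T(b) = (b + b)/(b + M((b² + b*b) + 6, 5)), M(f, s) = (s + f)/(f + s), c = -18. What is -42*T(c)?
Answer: -1512/17 ≈ -88.941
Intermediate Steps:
M(f, s) = 1 (M(f, s) = (f + s)/(f + s) = 1)
T(b) = 2*b/(1 + b) (T(b) = (b + b)/(b + 1) = (2*b)/(1 + b) = 2*b/(1 + b))
-42*T(c) = -84*(-18)/(1 - 18) = -84*(-18)/(-17) = -84*(-18)*(-1)/17 = -42*36/17 = -1512/17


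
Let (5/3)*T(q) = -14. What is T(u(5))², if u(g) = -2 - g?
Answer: 1764/25 ≈ 70.560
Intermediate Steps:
T(q) = -42/5 (T(q) = (⅗)*(-14) = -42/5)
T(u(5))² = (-42/5)² = 1764/25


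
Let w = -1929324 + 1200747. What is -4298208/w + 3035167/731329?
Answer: 1784919008597/177609829611 ≈ 10.050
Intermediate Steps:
w = -728577
-4298208/w + 3035167/731329 = -4298208/(-728577) + 3035167/731329 = -4298208*(-1/728577) + 3035167*(1/731329) = 1432736/242859 + 3035167/731329 = 1784919008597/177609829611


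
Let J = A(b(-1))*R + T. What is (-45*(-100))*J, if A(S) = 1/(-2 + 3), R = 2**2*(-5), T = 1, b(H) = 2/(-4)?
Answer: -85500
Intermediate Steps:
b(H) = -1/2 (b(H) = 2*(-1/4) = -1/2)
R = -20 (R = 4*(-5) = -20)
A(S) = 1 (A(S) = 1/1 = 1)
J = -19 (J = 1*(-20) + 1 = -20 + 1 = -19)
(-45*(-100))*J = -45*(-100)*(-19) = 4500*(-19) = -85500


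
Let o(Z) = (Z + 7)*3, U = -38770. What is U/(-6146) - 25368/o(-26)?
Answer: 26353603/58387 ≈ 451.36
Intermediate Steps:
o(Z) = 21 + 3*Z (o(Z) = (7 + Z)*3 = 21 + 3*Z)
U/(-6146) - 25368/o(-26) = -38770/(-6146) - 25368/(21 + 3*(-26)) = -38770*(-1/6146) - 25368/(21 - 78) = 19385/3073 - 25368/(-57) = 19385/3073 - 25368*(-1/57) = 19385/3073 + 8456/19 = 26353603/58387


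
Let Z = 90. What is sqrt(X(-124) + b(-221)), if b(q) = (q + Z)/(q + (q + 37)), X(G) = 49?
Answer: 2*sqrt(24970)/45 ≈ 7.0231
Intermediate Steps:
b(q) = (90 + q)/(37 + 2*q) (b(q) = (q + 90)/(q + (q + 37)) = (90 + q)/(q + (37 + q)) = (90 + q)/(37 + 2*q))
sqrt(X(-124) + b(-221)) = sqrt(49 + (90 - 221)/(37 + 2*(-221))) = sqrt(49 - 131/(37 - 442)) = sqrt(49 - 131/(-405)) = sqrt(49 - 1/405*(-131)) = sqrt(49 + 131/405) = sqrt(19976/405) = 2*sqrt(24970)/45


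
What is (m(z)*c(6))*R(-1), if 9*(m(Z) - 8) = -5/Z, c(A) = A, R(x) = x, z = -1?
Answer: -154/3 ≈ -51.333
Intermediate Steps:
m(Z) = 8 - 5/(9*Z) (m(Z) = 8 + (-5/Z)/9 = 8 - 5/(9*Z))
(m(z)*c(6))*R(-1) = ((8 - 5/9/(-1))*6)*(-1) = ((8 - 5/9*(-1))*6)*(-1) = ((8 + 5/9)*6)*(-1) = ((77/9)*6)*(-1) = (154/3)*(-1) = -154/3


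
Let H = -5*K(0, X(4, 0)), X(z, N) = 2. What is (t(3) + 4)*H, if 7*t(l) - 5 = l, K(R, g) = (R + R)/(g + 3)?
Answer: 0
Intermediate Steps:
K(R, g) = 2*R/(3 + g) (K(R, g) = (2*R)/(3 + g) = 2*R/(3 + g))
t(l) = 5/7 + l/7
H = 0 (H = -10*0/(3 + 2) = -10*0/5 = -5*0 = 0)
(t(3) + 4)*H = ((5/7 + (⅐)*3) + 4)*0 = ((5/7 + 3/7) + 4)*0 = (8/7 + 4)*0 = (36/7)*0 = 0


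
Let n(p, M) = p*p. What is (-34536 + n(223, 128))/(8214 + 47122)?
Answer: 15193/55336 ≈ 0.27456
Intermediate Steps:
n(p, M) = p²
(-34536 + n(223, 128))/(8214 + 47122) = (-34536 + 223²)/(8214 + 47122) = (-34536 + 49729)/55336 = 15193*(1/55336) = 15193/55336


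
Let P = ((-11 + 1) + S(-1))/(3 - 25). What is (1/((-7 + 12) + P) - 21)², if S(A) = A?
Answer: 52441/121 ≈ 433.40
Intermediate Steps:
P = ½ (P = ((-11 + 1) - 1)/(3 - 25) = (-10 - 1)/(-22) = -11*(-1/22) = ½ ≈ 0.50000)
(1/((-7 + 12) + P) - 21)² = (1/((-7 + 12) + ½) - 21)² = (1/(5 + ½) - 21)² = (1/(11/2) - 21)² = (2/11 - 21)² = (-229/11)² = 52441/121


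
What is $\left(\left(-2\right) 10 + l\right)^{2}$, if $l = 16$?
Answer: $16$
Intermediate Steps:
$\left(\left(-2\right) 10 + l\right)^{2} = \left(\left(-2\right) 10 + 16\right)^{2} = \left(-20 + 16\right)^{2} = \left(-4\right)^{2} = 16$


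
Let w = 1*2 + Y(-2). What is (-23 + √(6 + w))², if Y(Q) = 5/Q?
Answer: (46 - √22)²/4 ≈ 426.62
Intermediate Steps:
w = -½ (w = 1*2 + 5/(-2) = 2 + 5*(-½) = 2 - 5/2 = -½ ≈ -0.50000)
(-23 + √(6 + w))² = (-23 + √(6 - ½))² = (-23 + √(11/2))² = (-23 + √22/2)²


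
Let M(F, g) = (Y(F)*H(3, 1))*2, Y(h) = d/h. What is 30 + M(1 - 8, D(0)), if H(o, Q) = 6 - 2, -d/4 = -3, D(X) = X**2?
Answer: 114/7 ≈ 16.286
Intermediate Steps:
d = 12 (d = -4*(-3) = 12)
H(o, Q) = 4
Y(h) = 12/h
M(F, g) = 96/F (M(F, g) = ((12/F)*4)*2 = (48/F)*2 = 96/F)
30 + M(1 - 8, D(0)) = 30 + 96/(1 - 8) = 30 + 96/(-7) = 30 + 96*(-1/7) = 30 - 96/7 = 114/7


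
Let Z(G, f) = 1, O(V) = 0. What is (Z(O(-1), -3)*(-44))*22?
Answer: -968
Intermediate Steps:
(Z(O(-1), -3)*(-44))*22 = (1*(-44))*22 = -44*22 = -968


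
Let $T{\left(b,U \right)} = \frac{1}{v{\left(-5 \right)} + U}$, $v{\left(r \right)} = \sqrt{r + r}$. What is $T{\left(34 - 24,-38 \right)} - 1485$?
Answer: $- \frac{1079614}{727} - \frac{i \sqrt{10}}{1454} \approx -1485.0 - 0.0021749 i$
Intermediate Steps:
$v{\left(r \right)} = \sqrt{2} \sqrt{r}$ ($v{\left(r \right)} = \sqrt{2 r} = \sqrt{2} \sqrt{r}$)
$T{\left(b,U \right)} = \frac{1}{U + i \sqrt{10}}$ ($T{\left(b,U \right)} = \frac{1}{\sqrt{2} \sqrt{-5} + U} = \frac{1}{\sqrt{2} i \sqrt{5} + U} = \frac{1}{i \sqrt{10} + U} = \frac{1}{U + i \sqrt{10}}$)
$T{\left(34 - 24,-38 \right)} - 1485 = \frac{1}{-38 + i \sqrt{10}} - 1485 = -1485 + \frac{1}{-38 + i \sqrt{10}}$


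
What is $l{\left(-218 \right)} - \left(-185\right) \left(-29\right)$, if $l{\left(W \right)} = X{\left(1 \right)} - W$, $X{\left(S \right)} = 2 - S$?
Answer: $-5146$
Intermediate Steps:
$l{\left(W \right)} = 1 - W$ ($l{\left(W \right)} = \left(2 - 1\right) - W = 1 - W$)
$l{\left(-218 \right)} - \left(-185\right) \left(-29\right) = \left(1 - -218\right) - \left(-185\right) \left(-29\right) = \left(1 + 218\right) - 5365 = 219 - 5365 = -5146$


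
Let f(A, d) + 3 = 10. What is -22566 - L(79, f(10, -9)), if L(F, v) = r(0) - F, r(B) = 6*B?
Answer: -22487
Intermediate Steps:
f(A, d) = 7 (f(A, d) = -3 + 10 = 7)
L(F, v) = -F (L(F, v) = 6*0 - F = 0 - F = -F)
-22566 - L(79, f(10, -9)) = -22566 - (-1)*79 = -22566 - 1*(-79) = -22566 + 79 = -22487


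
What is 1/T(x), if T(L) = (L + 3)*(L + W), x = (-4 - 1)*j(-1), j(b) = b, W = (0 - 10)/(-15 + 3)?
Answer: 3/140 ≈ 0.021429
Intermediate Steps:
W = 5/6 (W = -10/(-12) = -10*(-1/12) = 5/6 ≈ 0.83333)
x = 5 (x = (-4 - 1)*(-1) = -5*(-1) = 5)
T(L) = (3 + L)*(5/6 + L) (T(L) = (L + 3)*(L + 5/6) = (3 + L)*(5/6 + L))
1/T(x) = 1/(5/2 + 5**2 + (23/6)*5) = 1/(5/2 + 25 + 115/6) = 1/(140/3) = 3/140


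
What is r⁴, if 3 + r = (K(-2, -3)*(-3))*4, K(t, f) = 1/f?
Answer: 1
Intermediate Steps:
r = 1 (r = -3 + (-3/(-3))*4 = -3 - ⅓*(-3)*4 = -3 + 1*4 = -3 + 4 = 1)
r⁴ = 1⁴ = 1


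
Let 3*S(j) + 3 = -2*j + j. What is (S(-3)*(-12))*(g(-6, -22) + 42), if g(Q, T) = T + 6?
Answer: 0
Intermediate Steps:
g(Q, T) = 6 + T
S(j) = -1 - j/3 (S(j) = -1 + (-2*j + j)/3 = -1 + (-j)/3 = -1 - j/3)
(S(-3)*(-12))*(g(-6, -22) + 42) = ((-1 - ⅓*(-3))*(-12))*((6 - 22) + 42) = ((-1 + 1)*(-12))*(-16 + 42) = (0*(-12))*26 = 0*26 = 0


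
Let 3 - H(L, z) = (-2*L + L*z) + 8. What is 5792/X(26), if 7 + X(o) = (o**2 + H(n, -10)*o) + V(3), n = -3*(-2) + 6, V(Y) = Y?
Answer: 2896/2143 ≈ 1.3514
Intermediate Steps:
n = 12 (n = 6 + 6 = 12)
H(L, z) = -5 + 2*L - L*z (H(L, z) = 3 - ((-2*L + L*z) + 8) = 3 - (8 - 2*L + L*z) = 3 + (-8 + 2*L - L*z) = -5 + 2*L - L*z)
X(o) = -4 + o**2 + 139*o (X(o) = -7 + ((o**2 + (-5 + 2*12 - 1*12*(-10))*o) + 3) = -7 + ((o**2 + (-5 + 24 + 120)*o) + 3) = -7 + ((o**2 + 139*o) + 3) = -7 + (3 + o**2 + 139*o) = -4 + o**2 + 139*o)
5792/X(26) = 5792/(-4 + 26**2 + 139*26) = 5792/(-4 + 676 + 3614) = 5792/4286 = 5792*(1/4286) = 2896/2143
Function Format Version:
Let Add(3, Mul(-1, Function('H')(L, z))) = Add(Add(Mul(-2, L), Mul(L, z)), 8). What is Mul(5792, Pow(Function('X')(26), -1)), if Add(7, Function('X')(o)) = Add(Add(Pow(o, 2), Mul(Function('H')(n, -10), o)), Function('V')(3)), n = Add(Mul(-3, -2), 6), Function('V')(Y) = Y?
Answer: Rational(2896, 2143) ≈ 1.3514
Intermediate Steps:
n = 12 (n = Add(6, 6) = 12)
Function('H')(L, z) = Add(-5, Mul(2, L), Mul(-1, L, z)) (Function('H')(L, z) = Add(3, Mul(-1, Add(Add(Mul(-2, L), Mul(L, z)), 8))) = Add(3, Mul(-1, Add(8, Mul(-2, L), Mul(L, z)))) = Add(3, Add(-8, Mul(2, L), Mul(-1, L, z))) = Add(-5, Mul(2, L), Mul(-1, L, z)))
Function('X')(o) = Add(-4, Pow(o, 2), Mul(139, o)) (Function('X')(o) = Add(-7, Add(Add(Pow(o, 2), Mul(Add(-5, Mul(2, 12), Mul(-1, 12, -10)), o)), 3)) = Add(-7, Add(Add(Pow(o, 2), Mul(Add(-5, 24, 120), o)), 3)) = Add(-7, Add(Add(Pow(o, 2), Mul(139, o)), 3)) = Add(-7, Add(3, Pow(o, 2), Mul(139, o))) = Add(-4, Pow(o, 2), Mul(139, o)))
Mul(5792, Pow(Function('X')(26), -1)) = Mul(5792, Pow(Add(-4, Pow(26, 2), Mul(139, 26)), -1)) = Mul(5792, Pow(Add(-4, 676, 3614), -1)) = Mul(5792, Pow(4286, -1)) = Mul(5792, Rational(1, 4286)) = Rational(2896, 2143)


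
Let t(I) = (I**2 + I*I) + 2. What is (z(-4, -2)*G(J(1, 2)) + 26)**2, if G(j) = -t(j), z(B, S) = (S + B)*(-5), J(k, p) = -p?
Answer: 75076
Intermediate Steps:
z(B, S) = -5*B - 5*S (z(B, S) = (B + S)*(-5) = -5*B - 5*S)
t(I) = 2 + 2*I**2 (t(I) = (I**2 + I**2) + 2 = 2*I**2 + 2 = 2 + 2*I**2)
G(j) = -2 - 2*j**2 (G(j) = -(2 + 2*j**2) = -2 - 2*j**2)
(z(-4, -2)*G(J(1, 2)) + 26)**2 = ((-5*(-4) - 5*(-2))*(-2 - 2*(-1*2)**2) + 26)**2 = ((20 + 10)*(-2 - 2*(-2)**2) + 26)**2 = (30*(-2 - 2*4) + 26)**2 = (30*(-2 - 8) + 26)**2 = (30*(-10) + 26)**2 = (-300 + 26)**2 = (-274)**2 = 75076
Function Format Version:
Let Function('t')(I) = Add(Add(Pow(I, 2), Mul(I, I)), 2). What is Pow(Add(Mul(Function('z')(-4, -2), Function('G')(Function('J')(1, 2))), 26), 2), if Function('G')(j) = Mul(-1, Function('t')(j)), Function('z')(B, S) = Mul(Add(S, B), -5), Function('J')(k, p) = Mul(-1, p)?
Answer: 75076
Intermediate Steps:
Function('z')(B, S) = Add(Mul(-5, B), Mul(-5, S)) (Function('z')(B, S) = Mul(Add(B, S), -5) = Add(Mul(-5, B), Mul(-5, S)))
Function('t')(I) = Add(2, Mul(2, Pow(I, 2))) (Function('t')(I) = Add(Add(Pow(I, 2), Pow(I, 2)), 2) = Add(Mul(2, Pow(I, 2)), 2) = Add(2, Mul(2, Pow(I, 2))))
Function('G')(j) = Add(-2, Mul(-2, Pow(j, 2))) (Function('G')(j) = Mul(-1, Add(2, Mul(2, Pow(j, 2)))) = Add(-2, Mul(-2, Pow(j, 2))))
Pow(Add(Mul(Function('z')(-4, -2), Function('G')(Function('J')(1, 2))), 26), 2) = Pow(Add(Mul(Add(Mul(-5, -4), Mul(-5, -2)), Add(-2, Mul(-2, Pow(Mul(-1, 2), 2)))), 26), 2) = Pow(Add(Mul(Add(20, 10), Add(-2, Mul(-2, Pow(-2, 2)))), 26), 2) = Pow(Add(Mul(30, Add(-2, Mul(-2, 4))), 26), 2) = Pow(Add(Mul(30, Add(-2, -8)), 26), 2) = Pow(Add(Mul(30, -10), 26), 2) = Pow(Add(-300, 26), 2) = Pow(-274, 2) = 75076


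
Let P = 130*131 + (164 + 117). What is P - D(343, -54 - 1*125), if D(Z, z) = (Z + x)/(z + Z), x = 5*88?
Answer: 2838221/164 ≈ 17306.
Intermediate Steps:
x = 440
P = 17311 (P = 17030 + 281 = 17311)
D(Z, z) = (440 + Z)/(Z + z) (D(Z, z) = (Z + 440)/(z + Z) = (440 + Z)/(Z + z))
P - D(343, -54 - 1*125) = 17311 - (440 + 343)/(343 + (-54 - 1*125)) = 17311 - 783/(343 + (-54 - 125)) = 17311 - 783/(343 - 179) = 17311 - 783/164 = 2838221/164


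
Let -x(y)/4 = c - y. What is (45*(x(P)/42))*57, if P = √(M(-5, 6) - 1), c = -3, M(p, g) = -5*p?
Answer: 5130/7 + 3420*√6/7 ≈ 1929.6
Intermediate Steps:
P = 2*√6 (P = √(-5*(-5) - 1) = √(25 - 1) = √24 = 2*√6 ≈ 4.8990)
x(y) = 12 + 4*y (x(y) = -4*(-3 - y) = 12 + 4*y)
(45*(x(P)/42))*57 = (45*((12 + 4*(2*√6))/42))*57 = (45*((12 + 8*√6)*(1/42)))*57 = (45*(2/7 + 4*√6/21))*57 = (90/7 + 60*√6/7)*57 = 5130/7 + 3420*√6/7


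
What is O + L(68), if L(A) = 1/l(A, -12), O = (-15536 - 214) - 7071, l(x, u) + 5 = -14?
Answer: -433600/19 ≈ -22821.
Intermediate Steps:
l(x, u) = -19 (l(x, u) = -5 - 14 = -19)
O = -22821 (O = -15750 - 7071 = -22821)
L(A) = -1/19 (L(A) = 1/(-19) = -1/19)
O + L(68) = -22821 - 1/19 = -433600/19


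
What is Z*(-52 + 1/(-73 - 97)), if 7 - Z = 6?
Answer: -8841/170 ≈ -52.006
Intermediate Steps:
Z = 1 (Z = 7 - 1*6 = 7 - 6 = 1)
Z*(-52 + 1/(-73 - 97)) = 1*(-52 + 1/(-73 - 97)) = 1*(-52 + 1/(-170)) = 1*(-52 - 1/170) = 1*(-8841/170) = -8841/170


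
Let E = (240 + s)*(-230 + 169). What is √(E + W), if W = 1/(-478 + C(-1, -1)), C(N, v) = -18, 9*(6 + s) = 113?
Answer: I*√2081280263/372 ≈ 122.64*I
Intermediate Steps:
s = 59/9 (s = -6 + (⅑)*113 = -6 + 113/9 = 59/9 ≈ 6.5556)
E = -135359/9 (E = (240 + 59/9)*(-230 + 169) = (2219/9)*(-61) = -135359/9 ≈ -15040.)
W = -1/496 (W = 1/(-478 - 18) = 1/(-496) = -1/496 ≈ -0.0020161)
√(E + W) = √(-135359/9 - 1/496) = √(-67138073/4464) = I*√2081280263/372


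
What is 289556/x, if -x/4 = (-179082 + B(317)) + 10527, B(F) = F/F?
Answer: 72389/168554 ≈ 0.42947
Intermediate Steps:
B(F) = 1
x = 674216 (x = -4*((-179082 + 1) + 10527) = -4*(-179081 + 10527) = -4*(-168554) = 674216)
289556/x = 289556/674216 = 289556*(1/674216) = 72389/168554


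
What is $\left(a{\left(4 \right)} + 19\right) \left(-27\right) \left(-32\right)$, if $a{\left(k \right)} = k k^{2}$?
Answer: $71712$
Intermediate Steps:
$a{\left(k \right)} = k^{3}$
$\left(a{\left(4 \right)} + 19\right) \left(-27\right) \left(-32\right) = \left(4^{3} + 19\right) \left(-27\right) \left(-32\right) = \left(64 + 19\right) \left(-27\right) \left(-32\right) = 83 \left(-27\right) \left(-32\right) = \left(-2241\right) \left(-32\right) = 71712$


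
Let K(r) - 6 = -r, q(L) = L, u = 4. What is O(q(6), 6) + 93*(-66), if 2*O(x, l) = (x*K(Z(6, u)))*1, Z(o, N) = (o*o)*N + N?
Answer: -6564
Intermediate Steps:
Z(o, N) = N + N*o² (Z(o, N) = o²*N + N = N*o² + N = N + N*o²)
K(r) = 6 - r
O(x, l) = -71*x (O(x, l) = ((x*(6 - 4*(1 + 6²)))*1)/2 = ((x*(6 - 4*(1 + 36)))*1)/2 = ((x*(6 - 4*37))*1)/2 = ((x*(6 - 1*148))*1)/2 = ((x*(6 - 148))*1)/2 = ((x*(-142))*1)/2 = (-142*x*1)/2 = (-142*x)/2 = -71*x)
O(q(6), 6) + 93*(-66) = -71*6 + 93*(-66) = -426 - 6138 = -6564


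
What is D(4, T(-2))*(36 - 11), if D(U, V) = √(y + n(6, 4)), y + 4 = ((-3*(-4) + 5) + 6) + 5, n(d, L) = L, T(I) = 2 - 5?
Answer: 50*√7 ≈ 132.29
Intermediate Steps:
T(I) = -3
y = 24 (y = -4 + (((-3*(-4) + 5) + 6) + 5) = -4 + (((12 + 5) + 6) + 5) = -4 + ((17 + 6) + 5) = -4 + (23 + 5) = -4 + 28 = 24)
D(U, V) = 2*√7 (D(U, V) = √(24 + 4) = √28 = 2*√7)
D(4, T(-2))*(36 - 11) = (2*√7)*(36 - 11) = (2*√7)*25 = 50*√7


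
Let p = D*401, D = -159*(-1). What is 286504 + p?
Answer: 350263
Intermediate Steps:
D = 159
p = 63759 (p = 159*401 = 63759)
286504 + p = 286504 + 63759 = 350263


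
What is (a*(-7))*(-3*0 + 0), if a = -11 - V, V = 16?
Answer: 0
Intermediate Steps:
a = -27 (a = -11 - 1*16 = -11 - 16 = -27)
(a*(-7))*(-3*0 + 0) = (-27*(-7))*(-3*0 + 0) = 189*(0 + 0) = 189*0 = 0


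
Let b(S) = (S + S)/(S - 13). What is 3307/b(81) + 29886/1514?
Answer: 86325949/61317 ≈ 1407.9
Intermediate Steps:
b(S) = 2*S/(-13 + S) (b(S) = (2*S)/(-13 + S) = 2*S/(-13 + S))
3307/b(81) + 29886/1514 = 3307/((2*81/(-13 + 81))) + 29886/1514 = 3307/((2*81/68)) + 29886*(1/1514) = 3307/((2*81*(1/68))) + 14943/757 = 3307/(81/34) + 14943/757 = 3307*(34/81) + 14943/757 = 112438/81 + 14943/757 = 86325949/61317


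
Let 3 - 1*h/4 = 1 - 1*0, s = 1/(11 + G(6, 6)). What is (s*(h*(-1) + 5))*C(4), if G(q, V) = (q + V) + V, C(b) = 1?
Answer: -3/29 ≈ -0.10345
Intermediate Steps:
G(q, V) = q + 2*V (G(q, V) = (V + q) + V = q + 2*V)
s = 1/29 (s = 1/(11 + (6 + 2*6)) = 1/(11 + (6 + 12)) = 1/(11 + 18) = 1/29 ≈ 0.034483)
h = 8 (h = 12 - 4*(1 - 1*0) = 12 - 4*(1 + 0) = 12 - 4*1 = 12 - 4 = 8)
(s*(h*(-1) + 5))*C(4) = ((8*(-1) + 5)/29)*1 = ((-8 + 5)/29)*1 = ((1/29)*(-3))*1 = -3/29*1 = -3/29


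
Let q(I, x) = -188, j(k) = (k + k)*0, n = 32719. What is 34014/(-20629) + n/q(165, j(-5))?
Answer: -681354883/3878252 ≈ -175.69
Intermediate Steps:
j(k) = 0 (j(k) = (2*k)*0 = 0)
34014/(-20629) + n/q(165, j(-5)) = 34014/(-20629) + 32719/(-188) = 34014*(-1/20629) + 32719*(-1/188) = -34014/20629 - 32719/188 = -681354883/3878252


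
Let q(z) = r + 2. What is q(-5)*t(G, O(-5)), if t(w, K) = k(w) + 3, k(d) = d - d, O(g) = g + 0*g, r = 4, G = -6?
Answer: 18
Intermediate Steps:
O(g) = g (O(g) = g + 0 = g)
k(d) = 0
t(w, K) = 3 (t(w, K) = 0 + 3 = 3)
q(z) = 6 (q(z) = 4 + 2 = 6)
q(-5)*t(G, O(-5)) = 6*3 = 18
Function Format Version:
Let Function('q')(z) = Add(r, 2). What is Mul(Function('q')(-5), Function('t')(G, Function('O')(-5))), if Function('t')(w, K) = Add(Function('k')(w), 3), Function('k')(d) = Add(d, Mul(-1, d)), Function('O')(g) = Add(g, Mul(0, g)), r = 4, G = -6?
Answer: 18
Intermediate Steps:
Function('O')(g) = g (Function('O')(g) = Add(g, 0) = g)
Function('k')(d) = 0
Function('t')(w, K) = 3 (Function('t')(w, K) = Add(0, 3) = 3)
Function('q')(z) = 6 (Function('q')(z) = Add(4, 2) = 6)
Mul(Function('q')(-5), Function('t')(G, Function('O')(-5))) = Mul(6, 3) = 18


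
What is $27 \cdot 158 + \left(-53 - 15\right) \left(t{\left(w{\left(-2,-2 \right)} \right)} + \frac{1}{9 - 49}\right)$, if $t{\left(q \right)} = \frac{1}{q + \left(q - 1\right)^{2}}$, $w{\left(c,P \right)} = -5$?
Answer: $\frac{1322307}{310} \approx 4265.5$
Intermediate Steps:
$t{\left(q \right)} = \frac{1}{q + \left(-1 + q\right)^{2}}$
$27 \cdot 158 + \left(-53 - 15\right) \left(t{\left(w{\left(-2,-2 \right)} \right)} + \frac{1}{9 - 49}\right) = 27 \cdot 158 + \left(-53 - 15\right) \left(\frac{1}{-5 + \left(-1 - 5\right)^{2}} + \frac{1}{9 - 49}\right) = 4266 - 68 \left(\frac{1}{-5 + \left(-6\right)^{2}} + \frac{1}{-40}\right) = 4266 - 68 \left(\frac{1}{-5 + 36} - \frac{1}{40}\right) = 4266 - 68 \left(\frac{1}{31} - \frac{1}{40}\right) = 4266 - \frac{153}{310} = \frac{1322307}{310}$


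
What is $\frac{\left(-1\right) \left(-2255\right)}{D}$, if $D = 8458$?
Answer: $\frac{2255}{8458} \approx 0.26661$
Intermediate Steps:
$\frac{\left(-1\right) \left(-2255\right)}{D} = \frac{\left(-1\right) \left(-2255\right)}{8458} = 2255 \cdot \frac{1}{8458} = \frac{2255}{8458}$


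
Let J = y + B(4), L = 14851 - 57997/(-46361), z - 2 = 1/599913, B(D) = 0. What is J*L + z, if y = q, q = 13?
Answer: 5370085480329299/27812566593 ≈ 1.9308e+5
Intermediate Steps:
y = 13
z = 1199827/599913 (z = 2 + 1/599913 = 1199827/599913 ≈ 2.0000)
L = 688565208/46361 (L = 14851 - 57997*(-1)/46361 = 14851 - 1*(-57997/46361) = 14851 + 57997/46361 = 688565208/46361 ≈ 14852.)
J = 13 (J = 13 + 0 = 13)
J*L + z = 13*(688565208/46361) + 1199827/599913 = 8951347704/46361 + 1199827/599913 = 5370085480329299/27812566593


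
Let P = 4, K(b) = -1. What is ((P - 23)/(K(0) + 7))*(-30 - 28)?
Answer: 551/3 ≈ 183.67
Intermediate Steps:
((P - 23)/(K(0) + 7))*(-30 - 28) = ((4 - 23)/(-1 + 7))*(-30 - 28) = -19/6*(-58) = 551/3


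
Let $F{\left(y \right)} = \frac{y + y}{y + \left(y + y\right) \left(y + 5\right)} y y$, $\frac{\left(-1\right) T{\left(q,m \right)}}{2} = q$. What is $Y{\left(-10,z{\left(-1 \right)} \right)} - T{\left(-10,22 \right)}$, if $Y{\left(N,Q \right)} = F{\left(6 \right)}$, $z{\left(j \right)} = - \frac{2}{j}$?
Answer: $- \frac{388}{23} \approx -16.87$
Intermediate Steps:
$T{\left(q,m \right)} = - 2 q$
$F{\left(y \right)} = \frac{2 y^{3}}{y + 2 y \left(5 + y\right)}$ ($F{\left(y \right)} = \frac{2 y}{y + 2 y \left(5 + y\right)} y y = \frac{2 y^{2}}{y + 2 y \left(5 + y\right)} y = \frac{2 y^{3}}{y + 2 y \left(5 + y\right)}$)
$Y{\left(N,Q \right)} = \frac{72}{23}$ ($Y{\left(N,Q \right)} = \frac{2 \cdot 6^{2}}{11 + 2 \cdot 6} = 2 \cdot 36 \frac{1}{11 + 12} = 2 \cdot 36 \cdot \frac{1}{23} = \frac{72}{23}$)
$Y{\left(-10,z{\left(-1 \right)} \right)} - T{\left(-10,22 \right)} = \frac{72}{23} - \left(-2\right) \left(-10\right) = \frac{72}{23} - 20 = - \frac{388}{23}$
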